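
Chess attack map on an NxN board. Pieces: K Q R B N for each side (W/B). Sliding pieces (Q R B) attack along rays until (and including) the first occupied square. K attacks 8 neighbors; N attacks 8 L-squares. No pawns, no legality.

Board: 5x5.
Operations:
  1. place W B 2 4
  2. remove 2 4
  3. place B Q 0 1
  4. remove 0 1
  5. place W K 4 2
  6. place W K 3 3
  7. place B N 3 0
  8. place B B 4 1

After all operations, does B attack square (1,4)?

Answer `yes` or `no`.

Answer: yes

Derivation:
Op 1: place WB@(2,4)
Op 2: remove (2,4)
Op 3: place BQ@(0,1)
Op 4: remove (0,1)
Op 5: place WK@(4,2)
Op 6: place WK@(3,3)
Op 7: place BN@(3,0)
Op 8: place BB@(4,1)
Per-piece attacks for B:
  BN@(3,0): attacks (4,2) (2,2) (1,1)
  BB@(4,1): attacks (3,2) (2,3) (1,4) (3,0) [ray(-1,-1) blocked at (3,0)]
B attacks (1,4): yes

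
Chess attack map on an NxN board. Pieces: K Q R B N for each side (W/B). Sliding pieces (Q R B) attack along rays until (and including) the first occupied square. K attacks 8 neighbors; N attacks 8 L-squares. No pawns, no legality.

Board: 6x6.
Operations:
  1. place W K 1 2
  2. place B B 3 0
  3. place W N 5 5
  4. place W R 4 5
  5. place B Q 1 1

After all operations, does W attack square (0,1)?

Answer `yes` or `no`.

Op 1: place WK@(1,2)
Op 2: place BB@(3,0)
Op 3: place WN@(5,5)
Op 4: place WR@(4,5)
Op 5: place BQ@(1,1)
Per-piece attacks for W:
  WK@(1,2): attacks (1,3) (1,1) (2,2) (0,2) (2,3) (2,1) (0,3) (0,1)
  WR@(4,5): attacks (4,4) (4,3) (4,2) (4,1) (4,0) (5,5) (3,5) (2,5) (1,5) (0,5) [ray(1,0) blocked at (5,5)]
  WN@(5,5): attacks (4,3) (3,4)
W attacks (0,1): yes

Answer: yes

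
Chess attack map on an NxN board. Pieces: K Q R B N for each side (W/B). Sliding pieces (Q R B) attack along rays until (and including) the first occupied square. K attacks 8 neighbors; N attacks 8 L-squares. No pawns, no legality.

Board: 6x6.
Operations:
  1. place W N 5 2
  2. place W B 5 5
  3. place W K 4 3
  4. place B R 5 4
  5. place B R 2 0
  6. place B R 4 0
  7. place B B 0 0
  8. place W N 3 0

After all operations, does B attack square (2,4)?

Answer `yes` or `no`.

Answer: yes

Derivation:
Op 1: place WN@(5,2)
Op 2: place WB@(5,5)
Op 3: place WK@(4,3)
Op 4: place BR@(5,4)
Op 5: place BR@(2,0)
Op 6: place BR@(4,0)
Op 7: place BB@(0,0)
Op 8: place WN@(3,0)
Per-piece attacks for B:
  BB@(0,0): attacks (1,1) (2,2) (3,3) (4,4) (5,5) [ray(1,1) blocked at (5,5)]
  BR@(2,0): attacks (2,1) (2,2) (2,3) (2,4) (2,5) (3,0) (1,0) (0,0) [ray(1,0) blocked at (3,0); ray(-1,0) blocked at (0,0)]
  BR@(4,0): attacks (4,1) (4,2) (4,3) (5,0) (3,0) [ray(0,1) blocked at (4,3); ray(-1,0) blocked at (3,0)]
  BR@(5,4): attacks (5,5) (5,3) (5,2) (4,4) (3,4) (2,4) (1,4) (0,4) [ray(0,1) blocked at (5,5); ray(0,-1) blocked at (5,2)]
B attacks (2,4): yes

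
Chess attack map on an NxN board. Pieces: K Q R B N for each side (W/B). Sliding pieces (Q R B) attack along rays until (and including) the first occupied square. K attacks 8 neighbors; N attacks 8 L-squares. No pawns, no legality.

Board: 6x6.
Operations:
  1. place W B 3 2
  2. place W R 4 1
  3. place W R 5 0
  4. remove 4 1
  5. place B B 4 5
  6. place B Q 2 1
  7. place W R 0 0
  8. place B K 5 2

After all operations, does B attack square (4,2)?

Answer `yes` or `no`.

Op 1: place WB@(3,2)
Op 2: place WR@(4,1)
Op 3: place WR@(5,0)
Op 4: remove (4,1)
Op 5: place BB@(4,5)
Op 6: place BQ@(2,1)
Op 7: place WR@(0,0)
Op 8: place BK@(5,2)
Per-piece attacks for B:
  BQ@(2,1): attacks (2,2) (2,3) (2,4) (2,5) (2,0) (3,1) (4,1) (5,1) (1,1) (0,1) (3,2) (3,0) (1,2) (0,3) (1,0) [ray(1,1) blocked at (3,2)]
  BB@(4,5): attacks (5,4) (3,4) (2,3) (1,2) (0,1)
  BK@(5,2): attacks (5,3) (5,1) (4,2) (4,3) (4,1)
B attacks (4,2): yes

Answer: yes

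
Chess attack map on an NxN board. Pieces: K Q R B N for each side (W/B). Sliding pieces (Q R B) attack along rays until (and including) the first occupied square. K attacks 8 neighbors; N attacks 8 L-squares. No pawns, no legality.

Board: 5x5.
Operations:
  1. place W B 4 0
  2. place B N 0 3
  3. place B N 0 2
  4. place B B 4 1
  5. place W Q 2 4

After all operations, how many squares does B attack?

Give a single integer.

Answer: 9

Derivation:
Op 1: place WB@(4,0)
Op 2: place BN@(0,3)
Op 3: place BN@(0,2)
Op 4: place BB@(4,1)
Op 5: place WQ@(2,4)
Per-piece attacks for B:
  BN@(0,2): attacks (1,4) (2,3) (1,0) (2,1)
  BN@(0,3): attacks (2,4) (1,1) (2,2)
  BB@(4,1): attacks (3,2) (2,3) (1,4) (3,0)
Union (9 distinct): (1,0) (1,1) (1,4) (2,1) (2,2) (2,3) (2,4) (3,0) (3,2)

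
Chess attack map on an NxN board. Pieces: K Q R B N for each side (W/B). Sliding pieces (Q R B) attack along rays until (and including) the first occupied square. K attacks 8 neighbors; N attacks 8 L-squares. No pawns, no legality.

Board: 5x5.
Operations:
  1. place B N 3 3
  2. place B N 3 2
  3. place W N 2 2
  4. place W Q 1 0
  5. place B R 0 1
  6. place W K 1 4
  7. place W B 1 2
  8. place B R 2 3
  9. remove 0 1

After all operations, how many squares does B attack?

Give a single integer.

Op 1: place BN@(3,3)
Op 2: place BN@(3,2)
Op 3: place WN@(2,2)
Op 4: place WQ@(1,0)
Op 5: place BR@(0,1)
Op 6: place WK@(1,4)
Op 7: place WB@(1,2)
Op 8: place BR@(2,3)
Op 9: remove (0,1)
Per-piece attacks for B:
  BR@(2,3): attacks (2,4) (2,2) (3,3) (1,3) (0,3) [ray(0,-1) blocked at (2,2); ray(1,0) blocked at (3,3)]
  BN@(3,2): attacks (4,4) (2,4) (1,3) (4,0) (2,0) (1,1)
  BN@(3,3): attacks (1,4) (4,1) (2,1) (1,2)
Union (13 distinct): (0,3) (1,1) (1,2) (1,3) (1,4) (2,0) (2,1) (2,2) (2,4) (3,3) (4,0) (4,1) (4,4)

Answer: 13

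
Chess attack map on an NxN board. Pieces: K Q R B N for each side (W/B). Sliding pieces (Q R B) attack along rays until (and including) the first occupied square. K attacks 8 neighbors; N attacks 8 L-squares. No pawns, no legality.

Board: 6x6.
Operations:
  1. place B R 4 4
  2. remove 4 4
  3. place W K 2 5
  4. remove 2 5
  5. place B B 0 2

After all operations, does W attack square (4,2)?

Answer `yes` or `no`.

Answer: no

Derivation:
Op 1: place BR@(4,4)
Op 2: remove (4,4)
Op 3: place WK@(2,5)
Op 4: remove (2,5)
Op 5: place BB@(0,2)
Per-piece attacks for W:
W attacks (4,2): no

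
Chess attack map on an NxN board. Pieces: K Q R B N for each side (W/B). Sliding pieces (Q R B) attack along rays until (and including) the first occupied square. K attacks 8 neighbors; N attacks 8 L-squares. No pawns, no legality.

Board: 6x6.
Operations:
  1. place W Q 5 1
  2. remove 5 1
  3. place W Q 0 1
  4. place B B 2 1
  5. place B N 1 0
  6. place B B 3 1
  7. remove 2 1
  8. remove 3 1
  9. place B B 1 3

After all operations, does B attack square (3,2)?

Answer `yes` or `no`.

Answer: no

Derivation:
Op 1: place WQ@(5,1)
Op 2: remove (5,1)
Op 3: place WQ@(0,1)
Op 4: place BB@(2,1)
Op 5: place BN@(1,0)
Op 6: place BB@(3,1)
Op 7: remove (2,1)
Op 8: remove (3,1)
Op 9: place BB@(1,3)
Per-piece attacks for B:
  BN@(1,0): attacks (2,2) (3,1) (0,2)
  BB@(1,3): attacks (2,4) (3,5) (2,2) (3,1) (4,0) (0,4) (0,2)
B attacks (3,2): no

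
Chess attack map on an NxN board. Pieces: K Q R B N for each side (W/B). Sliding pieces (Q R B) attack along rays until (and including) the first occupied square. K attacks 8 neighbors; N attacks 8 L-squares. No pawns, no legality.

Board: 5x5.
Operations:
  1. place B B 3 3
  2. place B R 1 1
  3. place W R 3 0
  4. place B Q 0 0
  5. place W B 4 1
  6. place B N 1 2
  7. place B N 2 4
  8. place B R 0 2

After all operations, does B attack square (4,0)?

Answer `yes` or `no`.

Op 1: place BB@(3,3)
Op 2: place BR@(1,1)
Op 3: place WR@(3,0)
Op 4: place BQ@(0,0)
Op 5: place WB@(4,1)
Op 6: place BN@(1,2)
Op 7: place BN@(2,4)
Op 8: place BR@(0,2)
Per-piece attacks for B:
  BQ@(0,0): attacks (0,1) (0,2) (1,0) (2,0) (3,0) (1,1) [ray(0,1) blocked at (0,2); ray(1,0) blocked at (3,0); ray(1,1) blocked at (1,1)]
  BR@(0,2): attacks (0,3) (0,4) (0,1) (0,0) (1,2) [ray(0,-1) blocked at (0,0); ray(1,0) blocked at (1,2)]
  BR@(1,1): attacks (1,2) (1,0) (2,1) (3,1) (4,1) (0,1) [ray(0,1) blocked at (1,2); ray(1,0) blocked at (4,1)]
  BN@(1,2): attacks (2,4) (3,3) (0,4) (2,0) (3,1) (0,0)
  BN@(2,4): attacks (3,2) (4,3) (1,2) (0,3)
  BB@(3,3): attacks (4,4) (4,2) (2,4) (2,2) (1,1) [ray(-1,1) blocked at (2,4); ray(-1,-1) blocked at (1,1)]
B attacks (4,0): no

Answer: no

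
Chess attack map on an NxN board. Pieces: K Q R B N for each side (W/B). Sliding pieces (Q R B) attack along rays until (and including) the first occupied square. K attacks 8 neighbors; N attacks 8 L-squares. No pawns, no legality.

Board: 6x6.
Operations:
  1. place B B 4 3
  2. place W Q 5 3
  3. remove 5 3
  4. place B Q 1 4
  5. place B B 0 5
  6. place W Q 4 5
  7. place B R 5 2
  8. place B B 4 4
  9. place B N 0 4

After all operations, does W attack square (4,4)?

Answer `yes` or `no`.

Answer: yes

Derivation:
Op 1: place BB@(4,3)
Op 2: place WQ@(5,3)
Op 3: remove (5,3)
Op 4: place BQ@(1,4)
Op 5: place BB@(0,5)
Op 6: place WQ@(4,5)
Op 7: place BR@(5,2)
Op 8: place BB@(4,4)
Op 9: place BN@(0,4)
Per-piece attacks for W:
  WQ@(4,5): attacks (4,4) (5,5) (3,5) (2,5) (1,5) (0,5) (5,4) (3,4) (2,3) (1,2) (0,1) [ray(0,-1) blocked at (4,4); ray(-1,0) blocked at (0,5)]
W attacks (4,4): yes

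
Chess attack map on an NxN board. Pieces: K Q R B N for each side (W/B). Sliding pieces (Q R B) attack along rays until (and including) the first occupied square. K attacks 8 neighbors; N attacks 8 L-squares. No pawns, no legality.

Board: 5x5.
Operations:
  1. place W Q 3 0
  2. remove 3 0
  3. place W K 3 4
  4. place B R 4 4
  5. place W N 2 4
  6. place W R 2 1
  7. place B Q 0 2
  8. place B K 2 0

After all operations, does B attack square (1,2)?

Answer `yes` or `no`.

Answer: yes

Derivation:
Op 1: place WQ@(3,0)
Op 2: remove (3,0)
Op 3: place WK@(3,4)
Op 4: place BR@(4,4)
Op 5: place WN@(2,4)
Op 6: place WR@(2,1)
Op 7: place BQ@(0,2)
Op 8: place BK@(2,0)
Per-piece attacks for B:
  BQ@(0,2): attacks (0,3) (0,4) (0,1) (0,0) (1,2) (2,2) (3,2) (4,2) (1,3) (2,4) (1,1) (2,0) [ray(1,1) blocked at (2,4); ray(1,-1) blocked at (2,0)]
  BK@(2,0): attacks (2,1) (3,0) (1,0) (3,1) (1,1)
  BR@(4,4): attacks (4,3) (4,2) (4,1) (4,0) (3,4) [ray(-1,0) blocked at (3,4)]
B attacks (1,2): yes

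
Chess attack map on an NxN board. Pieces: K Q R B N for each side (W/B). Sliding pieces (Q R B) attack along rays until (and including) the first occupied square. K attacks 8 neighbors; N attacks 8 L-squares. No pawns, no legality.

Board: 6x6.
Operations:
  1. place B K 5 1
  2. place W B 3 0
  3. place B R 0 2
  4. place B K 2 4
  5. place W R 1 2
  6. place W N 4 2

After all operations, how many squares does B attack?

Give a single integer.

Op 1: place BK@(5,1)
Op 2: place WB@(3,0)
Op 3: place BR@(0,2)
Op 4: place BK@(2,4)
Op 5: place WR@(1,2)
Op 6: place WN@(4,2)
Per-piece attacks for B:
  BR@(0,2): attacks (0,3) (0,4) (0,5) (0,1) (0,0) (1,2) [ray(1,0) blocked at (1,2)]
  BK@(2,4): attacks (2,5) (2,3) (3,4) (1,4) (3,5) (3,3) (1,5) (1,3)
  BK@(5,1): attacks (5,2) (5,0) (4,1) (4,2) (4,0)
Union (19 distinct): (0,0) (0,1) (0,3) (0,4) (0,5) (1,2) (1,3) (1,4) (1,5) (2,3) (2,5) (3,3) (3,4) (3,5) (4,0) (4,1) (4,2) (5,0) (5,2)

Answer: 19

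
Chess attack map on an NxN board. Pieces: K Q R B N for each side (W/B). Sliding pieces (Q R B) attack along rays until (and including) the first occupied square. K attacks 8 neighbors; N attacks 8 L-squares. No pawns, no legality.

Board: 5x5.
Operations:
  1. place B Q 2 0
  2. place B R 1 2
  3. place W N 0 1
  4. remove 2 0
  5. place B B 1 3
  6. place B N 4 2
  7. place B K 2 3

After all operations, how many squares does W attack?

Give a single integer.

Op 1: place BQ@(2,0)
Op 2: place BR@(1,2)
Op 3: place WN@(0,1)
Op 4: remove (2,0)
Op 5: place BB@(1,3)
Op 6: place BN@(4,2)
Op 7: place BK@(2,3)
Per-piece attacks for W:
  WN@(0,1): attacks (1,3) (2,2) (2,0)
Union (3 distinct): (1,3) (2,0) (2,2)

Answer: 3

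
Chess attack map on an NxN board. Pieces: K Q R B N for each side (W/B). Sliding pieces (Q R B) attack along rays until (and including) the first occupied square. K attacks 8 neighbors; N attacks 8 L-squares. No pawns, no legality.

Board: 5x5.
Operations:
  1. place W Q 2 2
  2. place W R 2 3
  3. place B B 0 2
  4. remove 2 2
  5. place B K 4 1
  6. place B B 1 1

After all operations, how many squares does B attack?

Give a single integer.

Op 1: place WQ@(2,2)
Op 2: place WR@(2,3)
Op 3: place BB@(0,2)
Op 4: remove (2,2)
Op 5: place BK@(4,1)
Op 6: place BB@(1,1)
Per-piece attacks for B:
  BB@(0,2): attacks (1,3) (2,4) (1,1) [ray(1,-1) blocked at (1,1)]
  BB@(1,1): attacks (2,2) (3,3) (4,4) (2,0) (0,2) (0,0) [ray(-1,1) blocked at (0,2)]
  BK@(4,1): attacks (4,2) (4,0) (3,1) (3,2) (3,0)
Union (14 distinct): (0,0) (0,2) (1,1) (1,3) (2,0) (2,2) (2,4) (3,0) (3,1) (3,2) (3,3) (4,0) (4,2) (4,4)

Answer: 14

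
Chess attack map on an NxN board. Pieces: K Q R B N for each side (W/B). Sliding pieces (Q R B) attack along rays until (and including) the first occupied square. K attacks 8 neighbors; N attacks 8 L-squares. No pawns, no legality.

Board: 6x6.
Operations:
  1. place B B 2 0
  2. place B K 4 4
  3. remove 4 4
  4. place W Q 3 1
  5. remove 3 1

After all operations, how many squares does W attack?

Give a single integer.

Answer: 0

Derivation:
Op 1: place BB@(2,0)
Op 2: place BK@(4,4)
Op 3: remove (4,4)
Op 4: place WQ@(3,1)
Op 5: remove (3,1)
Per-piece attacks for W:
Union (0 distinct): (none)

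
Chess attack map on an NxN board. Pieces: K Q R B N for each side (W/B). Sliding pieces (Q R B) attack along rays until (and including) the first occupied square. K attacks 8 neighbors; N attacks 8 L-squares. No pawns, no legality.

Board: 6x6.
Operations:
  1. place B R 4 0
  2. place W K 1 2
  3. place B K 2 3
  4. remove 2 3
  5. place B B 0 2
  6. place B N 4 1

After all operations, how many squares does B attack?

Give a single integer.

Answer: 13

Derivation:
Op 1: place BR@(4,0)
Op 2: place WK@(1,2)
Op 3: place BK@(2,3)
Op 4: remove (2,3)
Op 5: place BB@(0,2)
Op 6: place BN@(4,1)
Per-piece attacks for B:
  BB@(0,2): attacks (1,3) (2,4) (3,5) (1,1) (2,0)
  BR@(4,0): attacks (4,1) (5,0) (3,0) (2,0) (1,0) (0,0) [ray(0,1) blocked at (4,1)]
  BN@(4,1): attacks (5,3) (3,3) (2,2) (2,0)
Union (13 distinct): (0,0) (1,0) (1,1) (1,3) (2,0) (2,2) (2,4) (3,0) (3,3) (3,5) (4,1) (5,0) (5,3)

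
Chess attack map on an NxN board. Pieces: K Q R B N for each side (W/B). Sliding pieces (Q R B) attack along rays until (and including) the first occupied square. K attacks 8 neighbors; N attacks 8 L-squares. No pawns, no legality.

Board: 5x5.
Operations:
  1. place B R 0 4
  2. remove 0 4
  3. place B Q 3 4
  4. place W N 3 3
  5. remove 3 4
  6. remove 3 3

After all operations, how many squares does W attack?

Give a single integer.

Op 1: place BR@(0,4)
Op 2: remove (0,4)
Op 3: place BQ@(3,4)
Op 4: place WN@(3,3)
Op 5: remove (3,4)
Op 6: remove (3,3)
Per-piece attacks for W:
Union (0 distinct): (none)

Answer: 0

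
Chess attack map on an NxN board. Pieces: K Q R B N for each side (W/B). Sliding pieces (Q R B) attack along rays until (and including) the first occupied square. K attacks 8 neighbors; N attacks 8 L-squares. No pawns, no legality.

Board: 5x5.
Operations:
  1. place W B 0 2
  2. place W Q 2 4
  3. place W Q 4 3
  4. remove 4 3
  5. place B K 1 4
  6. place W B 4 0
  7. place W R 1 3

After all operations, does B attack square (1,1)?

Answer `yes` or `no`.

Op 1: place WB@(0,2)
Op 2: place WQ@(2,4)
Op 3: place WQ@(4,3)
Op 4: remove (4,3)
Op 5: place BK@(1,4)
Op 6: place WB@(4,0)
Op 7: place WR@(1,3)
Per-piece attacks for B:
  BK@(1,4): attacks (1,3) (2,4) (0,4) (2,3) (0,3)
B attacks (1,1): no

Answer: no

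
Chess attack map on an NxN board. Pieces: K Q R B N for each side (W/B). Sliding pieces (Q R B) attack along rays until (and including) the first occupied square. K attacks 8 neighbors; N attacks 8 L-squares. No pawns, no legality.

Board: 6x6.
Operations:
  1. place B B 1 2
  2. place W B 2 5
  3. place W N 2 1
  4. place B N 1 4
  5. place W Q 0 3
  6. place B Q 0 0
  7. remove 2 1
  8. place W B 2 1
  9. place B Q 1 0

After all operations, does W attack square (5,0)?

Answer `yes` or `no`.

Answer: no

Derivation:
Op 1: place BB@(1,2)
Op 2: place WB@(2,5)
Op 3: place WN@(2,1)
Op 4: place BN@(1,4)
Op 5: place WQ@(0,3)
Op 6: place BQ@(0,0)
Op 7: remove (2,1)
Op 8: place WB@(2,1)
Op 9: place BQ@(1,0)
Per-piece attacks for W:
  WQ@(0,3): attacks (0,4) (0,5) (0,2) (0,1) (0,0) (1,3) (2,3) (3,3) (4,3) (5,3) (1,4) (1,2) [ray(0,-1) blocked at (0,0); ray(1,1) blocked at (1,4); ray(1,-1) blocked at (1,2)]
  WB@(2,1): attacks (3,2) (4,3) (5,4) (3,0) (1,2) (1,0) [ray(-1,1) blocked at (1,2); ray(-1,-1) blocked at (1,0)]
  WB@(2,5): attacks (3,4) (4,3) (5,2) (1,4) [ray(-1,-1) blocked at (1,4)]
W attacks (5,0): no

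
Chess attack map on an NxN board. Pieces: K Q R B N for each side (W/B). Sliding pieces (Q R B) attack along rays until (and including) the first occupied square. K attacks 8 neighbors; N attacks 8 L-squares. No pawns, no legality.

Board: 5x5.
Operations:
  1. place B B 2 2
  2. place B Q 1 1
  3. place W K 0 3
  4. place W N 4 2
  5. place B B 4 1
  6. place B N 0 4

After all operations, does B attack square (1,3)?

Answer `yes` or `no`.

Op 1: place BB@(2,2)
Op 2: place BQ@(1,1)
Op 3: place WK@(0,3)
Op 4: place WN@(4,2)
Op 5: place BB@(4,1)
Op 6: place BN@(0,4)
Per-piece attacks for B:
  BN@(0,4): attacks (1,2) (2,3)
  BQ@(1,1): attacks (1,2) (1,3) (1,4) (1,0) (2,1) (3,1) (4,1) (0,1) (2,2) (2,0) (0,2) (0,0) [ray(1,0) blocked at (4,1); ray(1,1) blocked at (2,2)]
  BB@(2,2): attacks (3,3) (4,4) (3,1) (4,0) (1,3) (0,4) (1,1) [ray(-1,1) blocked at (0,4); ray(-1,-1) blocked at (1,1)]
  BB@(4,1): attacks (3,2) (2,3) (1,4) (3,0)
B attacks (1,3): yes

Answer: yes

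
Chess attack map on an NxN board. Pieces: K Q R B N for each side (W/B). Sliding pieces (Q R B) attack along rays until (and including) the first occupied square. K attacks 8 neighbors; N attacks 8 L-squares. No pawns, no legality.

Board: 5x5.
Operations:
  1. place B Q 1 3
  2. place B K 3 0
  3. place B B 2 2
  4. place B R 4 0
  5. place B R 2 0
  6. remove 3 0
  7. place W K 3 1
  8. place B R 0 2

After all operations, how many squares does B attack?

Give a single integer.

Op 1: place BQ@(1,3)
Op 2: place BK@(3,0)
Op 3: place BB@(2,2)
Op 4: place BR@(4,0)
Op 5: place BR@(2,0)
Op 6: remove (3,0)
Op 7: place WK@(3,1)
Op 8: place BR@(0,2)
Per-piece attacks for B:
  BR@(0,2): attacks (0,3) (0,4) (0,1) (0,0) (1,2) (2,2) [ray(1,0) blocked at (2,2)]
  BQ@(1,3): attacks (1,4) (1,2) (1,1) (1,0) (2,3) (3,3) (4,3) (0,3) (2,4) (2,2) (0,4) (0,2) [ray(1,-1) blocked at (2,2); ray(-1,-1) blocked at (0,2)]
  BR@(2,0): attacks (2,1) (2,2) (3,0) (4,0) (1,0) (0,0) [ray(0,1) blocked at (2,2); ray(1,0) blocked at (4,0)]
  BB@(2,2): attacks (3,3) (4,4) (3,1) (1,3) (1,1) (0,0) [ray(1,-1) blocked at (3,1); ray(-1,1) blocked at (1,3)]
  BR@(4,0): attacks (4,1) (4,2) (4,3) (4,4) (3,0) (2,0) [ray(-1,0) blocked at (2,0)]
Union (23 distinct): (0,0) (0,1) (0,2) (0,3) (0,4) (1,0) (1,1) (1,2) (1,3) (1,4) (2,0) (2,1) (2,2) (2,3) (2,4) (3,0) (3,1) (3,3) (4,0) (4,1) (4,2) (4,3) (4,4)

Answer: 23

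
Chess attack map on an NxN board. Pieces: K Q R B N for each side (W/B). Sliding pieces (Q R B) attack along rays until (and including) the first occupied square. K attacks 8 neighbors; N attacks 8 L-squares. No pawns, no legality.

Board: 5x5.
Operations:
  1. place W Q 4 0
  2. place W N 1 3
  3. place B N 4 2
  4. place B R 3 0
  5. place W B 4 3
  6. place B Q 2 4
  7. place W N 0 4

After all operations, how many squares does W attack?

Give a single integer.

Op 1: place WQ@(4,0)
Op 2: place WN@(1,3)
Op 3: place BN@(4,2)
Op 4: place BR@(3,0)
Op 5: place WB@(4,3)
Op 6: place BQ@(2,4)
Op 7: place WN@(0,4)
Per-piece attacks for W:
  WN@(0,4): attacks (1,2) (2,3)
  WN@(1,3): attacks (3,4) (2,1) (3,2) (0,1)
  WQ@(4,0): attacks (4,1) (4,2) (3,0) (3,1) (2,2) (1,3) [ray(0,1) blocked at (4,2); ray(-1,0) blocked at (3,0); ray(-1,1) blocked at (1,3)]
  WB@(4,3): attacks (3,4) (3,2) (2,1) (1,0)
Union (13 distinct): (0,1) (1,0) (1,2) (1,3) (2,1) (2,2) (2,3) (3,0) (3,1) (3,2) (3,4) (4,1) (4,2)

Answer: 13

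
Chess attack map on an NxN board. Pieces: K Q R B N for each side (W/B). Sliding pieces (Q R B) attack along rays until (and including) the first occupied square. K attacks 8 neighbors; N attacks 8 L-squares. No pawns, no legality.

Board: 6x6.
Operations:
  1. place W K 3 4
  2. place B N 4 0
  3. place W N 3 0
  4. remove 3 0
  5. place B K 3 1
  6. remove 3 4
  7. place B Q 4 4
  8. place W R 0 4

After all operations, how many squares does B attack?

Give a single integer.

Op 1: place WK@(3,4)
Op 2: place BN@(4,0)
Op 3: place WN@(3,0)
Op 4: remove (3,0)
Op 5: place BK@(3,1)
Op 6: remove (3,4)
Op 7: place BQ@(4,4)
Op 8: place WR@(0,4)
Per-piece attacks for B:
  BK@(3,1): attacks (3,2) (3,0) (4,1) (2,1) (4,2) (4,0) (2,2) (2,0)
  BN@(4,0): attacks (5,2) (3,2) (2,1)
  BQ@(4,4): attacks (4,5) (4,3) (4,2) (4,1) (4,0) (5,4) (3,4) (2,4) (1,4) (0,4) (5,5) (5,3) (3,5) (3,3) (2,2) (1,1) (0,0) [ray(0,-1) blocked at (4,0); ray(-1,0) blocked at (0,4)]
Union (22 distinct): (0,0) (0,4) (1,1) (1,4) (2,0) (2,1) (2,2) (2,4) (3,0) (3,2) (3,3) (3,4) (3,5) (4,0) (4,1) (4,2) (4,3) (4,5) (5,2) (5,3) (5,4) (5,5)

Answer: 22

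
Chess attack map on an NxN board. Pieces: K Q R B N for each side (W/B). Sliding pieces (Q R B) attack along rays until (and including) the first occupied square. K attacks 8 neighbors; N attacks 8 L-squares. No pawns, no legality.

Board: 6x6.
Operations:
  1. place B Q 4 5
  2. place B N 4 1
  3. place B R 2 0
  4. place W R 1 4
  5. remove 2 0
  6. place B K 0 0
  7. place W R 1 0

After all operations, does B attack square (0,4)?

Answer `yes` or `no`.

Op 1: place BQ@(4,5)
Op 2: place BN@(4,1)
Op 3: place BR@(2,0)
Op 4: place WR@(1,4)
Op 5: remove (2,0)
Op 6: place BK@(0,0)
Op 7: place WR@(1,0)
Per-piece attacks for B:
  BK@(0,0): attacks (0,1) (1,0) (1,1)
  BN@(4,1): attacks (5,3) (3,3) (2,2) (2,0)
  BQ@(4,5): attacks (4,4) (4,3) (4,2) (4,1) (5,5) (3,5) (2,5) (1,5) (0,5) (5,4) (3,4) (2,3) (1,2) (0,1) [ray(0,-1) blocked at (4,1)]
B attacks (0,4): no

Answer: no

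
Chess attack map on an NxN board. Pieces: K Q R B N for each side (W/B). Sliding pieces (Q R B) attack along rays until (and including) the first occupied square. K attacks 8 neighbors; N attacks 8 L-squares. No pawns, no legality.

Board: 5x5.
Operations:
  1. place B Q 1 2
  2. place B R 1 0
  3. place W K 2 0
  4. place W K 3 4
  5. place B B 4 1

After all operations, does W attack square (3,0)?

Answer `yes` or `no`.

Answer: yes

Derivation:
Op 1: place BQ@(1,2)
Op 2: place BR@(1,0)
Op 3: place WK@(2,0)
Op 4: place WK@(3,4)
Op 5: place BB@(4,1)
Per-piece attacks for W:
  WK@(2,0): attacks (2,1) (3,0) (1,0) (3,1) (1,1)
  WK@(3,4): attacks (3,3) (4,4) (2,4) (4,3) (2,3)
W attacks (3,0): yes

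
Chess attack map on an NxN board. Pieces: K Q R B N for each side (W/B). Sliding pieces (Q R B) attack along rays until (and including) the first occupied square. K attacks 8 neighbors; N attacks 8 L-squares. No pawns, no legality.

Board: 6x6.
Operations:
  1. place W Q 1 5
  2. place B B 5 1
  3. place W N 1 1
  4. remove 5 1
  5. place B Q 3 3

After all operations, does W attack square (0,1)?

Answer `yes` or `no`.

Op 1: place WQ@(1,5)
Op 2: place BB@(5,1)
Op 3: place WN@(1,1)
Op 4: remove (5,1)
Op 5: place BQ@(3,3)
Per-piece attacks for W:
  WN@(1,1): attacks (2,3) (3,2) (0,3) (3,0)
  WQ@(1,5): attacks (1,4) (1,3) (1,2) (1,1) (2,5) (3,5) (4,5) (5,5) (0,5) (2,4) (3,3) (0,4) [ray(0,-1) blocked at (1,1); ray(1,-1) blocked at (3,3)]
W attacks (0,1): no

Answer: no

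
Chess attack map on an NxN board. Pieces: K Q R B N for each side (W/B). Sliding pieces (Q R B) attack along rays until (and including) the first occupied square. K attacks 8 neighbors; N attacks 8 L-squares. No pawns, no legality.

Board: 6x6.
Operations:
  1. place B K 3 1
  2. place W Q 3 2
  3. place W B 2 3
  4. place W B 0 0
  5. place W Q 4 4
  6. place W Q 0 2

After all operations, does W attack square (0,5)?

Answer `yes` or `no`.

Op 1: place BK@(3,1)
Op 2: place WQ@(3,2)
Op 3: place WB@(2,3)
Op 4: place WB@(0,0)
Op 5: place WQ@(4,4)
Op 6: place WQ@(0,2)
Per-piece attacks for W:
  WB@(0,0): attacks (1,1) (2,2) (3,3) (4,4) [ray(1,1) blocked at (4,4)]
  WQ@(0,2): attacks (0,3) (0,4) (0,5) (0,1) (0,0) (1,2) (2,2) (3,2) (1,3) (2,4) (3,5) (1,1) (2,0) [ray(0,-1) blocked at (0,0); ray(1,0) blocked at (3,2)]
  WB@(2,3): attacks (3,4) (4,5) (3,2) (1,4) (0,5) (1,2) (0,1) [ray(1,-1) blocked at (3,2)]
  WQ@(3,2): attacks (3,3) (3,4) (3,5) (3,1) (4,2) (5,2) (2,2) (1,2) (0,2) (4,3) (5,4) (4,1) (5,0) (2,3) (2,1) (1,0) [ray(0,-1) blocked at (3,1); ray(-1,0) blocked at (0,2); ray(-1,1) blocked at (2,3)]
  WQ@(4,4): attacks (4,5) (4,3) (4,2) (4,1) (4,0) (5,4) (3,4) (2,4) (1,4) (0,4) (5,5) (5,3) (3,5) (3,3) (2,2) (1,1) (0,0) [ray(-1,-1) blocked at (0,0)]
W attacks (0,5): yes

Answer: yes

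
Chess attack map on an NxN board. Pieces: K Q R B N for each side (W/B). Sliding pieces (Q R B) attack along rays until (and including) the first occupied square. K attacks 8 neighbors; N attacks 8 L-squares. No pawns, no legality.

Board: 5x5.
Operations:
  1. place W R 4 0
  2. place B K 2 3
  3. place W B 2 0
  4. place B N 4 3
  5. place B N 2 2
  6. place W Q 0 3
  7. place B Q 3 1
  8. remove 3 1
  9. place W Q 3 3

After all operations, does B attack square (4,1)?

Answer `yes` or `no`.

Op 1: place WR@(4,0)
Op 2: place BK@(2,3)
Op 3: place WB@(2,0)
Op 4: place BN@(4,3)
Op 5: place BN@(2,2)
Op 6: place WQ@(0,3)
Op 7: place BQ@(3,1)
Op 8: remove (3,1)
Op 9: place WQ@(3,3)
Per-piece attacks for B:
  BN@(2,2): attacks (3,4) (4,3) (1,4) (0,3) (3,0) (4,1) (1,0) (0,1)
  BK@(2,3): attacks (2,4) (2,2) (3,3) (1,3) (3,4) (3,2) (1,4) (1,2)
  BN@(4,3): attacks (2,4) (3,1) (2,2)
B attacks (4,1): yes

Answer: yes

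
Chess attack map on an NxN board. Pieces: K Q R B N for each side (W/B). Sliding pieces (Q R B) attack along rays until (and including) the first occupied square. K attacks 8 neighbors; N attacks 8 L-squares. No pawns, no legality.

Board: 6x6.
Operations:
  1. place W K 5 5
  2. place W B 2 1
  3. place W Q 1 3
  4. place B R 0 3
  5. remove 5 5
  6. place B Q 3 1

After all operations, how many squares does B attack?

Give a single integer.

Op 1: place WK@(5,5)
Op 2: place WB@(2,1)
Op 3: place WQ@(1,3)
Op 4: place BR@(0,3)
Op 5: remove (5,5)
Op 6: place BQ@(3,1)
Per-piece attacks for B:
  BR@(0,3): attacks (0,4) (0,5) (0,2) (0,1) (0,0) (1,3) [ray(1,0) blocked at (1,3)]
  BQ@(3,1): attacks (3,2) (3,3) (3,4) (3,5) (3,0) (4,1) (5,1) (2,1) (4,2) (5,3) (4,0) (2,2) (1,3) (2,0) [ray(-1,0) blocked at (2,1); ray(-1,1) blocked at (1,3)]
Union (19 distinct): (0,0) (0,1) (0,2) (0,4) (0,5) (1,3) (2,0) (2,1) (2,2) (3,0) (3,2) (3,3) (3,4) (3,5) (4,0) (4,1) (4,2) (5,1) (5,3)

Answer: 19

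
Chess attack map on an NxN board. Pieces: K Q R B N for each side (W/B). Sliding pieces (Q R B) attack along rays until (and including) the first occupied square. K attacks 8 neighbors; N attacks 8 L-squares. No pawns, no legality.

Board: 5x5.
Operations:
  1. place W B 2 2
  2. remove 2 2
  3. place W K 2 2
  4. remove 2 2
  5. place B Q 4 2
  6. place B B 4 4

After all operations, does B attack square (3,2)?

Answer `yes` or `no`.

Op 1: place WB@(2,2)
Op 2: remove (2,2)
Op 3: place WK@(2,2)
Op 4: remove (2,2)
Op 5: place BQ@(4,2)
Op 6: place BB@(4,4)
Per-piece attacks for B:
  BQ@(4,2): attacks (4,3) (4,4) (4,1) (4,0) (3,2) (2,2) (1,2) (0,2) (3,3) (2,4) (3,1) (2,0) [ray(0,1) blocked at (4,4)]
  BB@(4,4): attacks (3,3) (2,2) (1,1) (0,0)
B attacks (3,2): yes

Answer: yes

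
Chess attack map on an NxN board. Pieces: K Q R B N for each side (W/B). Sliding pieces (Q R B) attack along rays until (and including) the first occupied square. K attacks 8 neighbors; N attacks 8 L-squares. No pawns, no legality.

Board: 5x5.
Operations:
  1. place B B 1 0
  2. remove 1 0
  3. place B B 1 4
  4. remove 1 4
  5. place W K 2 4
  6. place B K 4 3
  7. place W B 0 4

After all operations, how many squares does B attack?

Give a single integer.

Answer: 5

Derivation:
Op 1: place BB@(1,0)
Op 2: remove (1,0)
Op 3: place BB@(1,4)
Op 4: remove (1,4)
Op 5: place WK@(2,4)
Op 6: place BK@(4,3)
Op 7: place WB@(0,4)
Per-piece attacks for B:
  BK@(4,3): attacks (4,4) (4,2) (3,3) (3,4) (3,2)
Union (5 distinct): (3,2) (3,3) (3,4) (4,2) (4,4)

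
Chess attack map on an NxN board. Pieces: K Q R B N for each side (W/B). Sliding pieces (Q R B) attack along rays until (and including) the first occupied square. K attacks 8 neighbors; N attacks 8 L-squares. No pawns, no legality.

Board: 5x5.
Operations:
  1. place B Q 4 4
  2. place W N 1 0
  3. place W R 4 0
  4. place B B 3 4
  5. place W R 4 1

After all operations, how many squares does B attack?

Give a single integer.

Answer: 11

Derivation:
Op 1: place BQ@(4,4)
Op 2: place WN@(1,0)
Op 3: place WR@(4,0)
Op 4: place BB@(3,4)
Op 5: place WR@(4,1)
Per-piece attacks for B:
  BB@(3,4): attacks (4,3) (2,3) (1,2) (0,1)
  BQ@(4,4): attacks (4,3) (4,2) (4,1) (3,4) (3,3) (2,2) (1,1) (0,0) [ray(0,-1) blocked at (4,1); ray(-1,0) blocked at (3,4)]
Union (11 distinct): (0,0) (0,1) (1,1) (1,2) (2,2) (2,3) (3,3) (3,4) (4,1) (4,2) (4,3)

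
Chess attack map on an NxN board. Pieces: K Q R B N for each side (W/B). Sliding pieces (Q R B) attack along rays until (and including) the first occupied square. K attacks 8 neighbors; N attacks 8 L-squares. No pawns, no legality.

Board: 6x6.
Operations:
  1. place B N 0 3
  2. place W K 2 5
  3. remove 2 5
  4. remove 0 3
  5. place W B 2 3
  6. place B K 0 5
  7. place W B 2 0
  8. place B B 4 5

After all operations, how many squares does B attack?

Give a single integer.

Answer: 6

Derivation:
Op 1: place BN@(0,3)
Op 2: place WK@(2,5)
Op 3: remove (2,5)
Op 4: remove (0,3)
Op 5: place WB@(2,3)
Op 6: place BK@(0,5)
Op 7: place WB@(2,0)
Op 8: place BB@(4,5)
Per-piece attacks for B:
  BK@(0,5): attacks (0,4) (1,5) (1,4)
  BB@(4,5): attacks (5,4) (3,4) (2,3) [ray(-1,-1) blocked at (2,3)]
Union (6 distinct): (0,4) (1,4) (1,5) (2,3) (3,4) (5,4)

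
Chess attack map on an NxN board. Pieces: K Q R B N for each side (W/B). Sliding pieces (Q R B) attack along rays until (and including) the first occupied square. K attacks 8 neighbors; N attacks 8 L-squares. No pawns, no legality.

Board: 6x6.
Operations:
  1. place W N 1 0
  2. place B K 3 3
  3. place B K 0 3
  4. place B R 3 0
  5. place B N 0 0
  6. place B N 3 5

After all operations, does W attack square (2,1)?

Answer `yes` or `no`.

Answer: no

Derivation:
Op 1: place WN@(1,0)
Op 2: place BK@(3,3)
Op 3: place BK@(0,3)
Op 4: place BR@(3,0)
Op 5: place BN@(0,0)
Op 6: place BN@(3,5)
Per-piece attacks for W:
  WN@(1,0): attacks (2,2) (3,1) (0,2)
W attacks (2,1): no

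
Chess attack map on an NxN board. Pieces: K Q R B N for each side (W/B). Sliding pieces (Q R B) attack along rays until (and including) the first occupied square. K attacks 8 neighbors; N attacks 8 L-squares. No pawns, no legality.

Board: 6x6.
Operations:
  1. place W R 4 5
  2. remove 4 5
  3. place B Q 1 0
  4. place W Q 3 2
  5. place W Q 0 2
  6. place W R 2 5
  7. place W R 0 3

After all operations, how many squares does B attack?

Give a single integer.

Op 1: place WR@(4,5)
Op 2: remove (4,5)
Op 3: place BQ@(1,0)
Op 4: place WQ@(3,2)
Op 5: place WQ@(0,2)
Op 6: place WR@(2,5)
Op 7: place WR@(0,3)
Per-piece attacks for B:
  BQ@(1,0): attacks (1,1) (1,2) (1,3) (1,4) (1,5) (2,0) (3,0) (4,0) (5,0) (0,0) (2,1) (3,2) (0,1) [ray(1,1) blocked at (3,2)]
Union (13 distinct): (0,0) (0,1) (1,1) (1,2) (1,3) (1,4) (1,5) (2,0) (2,1) (3,0) (3,2) (4,0) (5,0)

Answer: 13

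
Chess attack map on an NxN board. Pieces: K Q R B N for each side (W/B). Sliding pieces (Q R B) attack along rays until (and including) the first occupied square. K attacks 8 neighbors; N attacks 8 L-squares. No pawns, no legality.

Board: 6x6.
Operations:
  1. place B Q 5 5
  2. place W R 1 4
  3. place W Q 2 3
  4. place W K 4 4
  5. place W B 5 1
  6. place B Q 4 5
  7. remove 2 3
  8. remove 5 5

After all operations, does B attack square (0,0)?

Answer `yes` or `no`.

Op 1: place BQ@(5,5)
Op 2: place WR@(1,4)
Op 3: place WQ@(2,3)
Op 4: place WK@(4,4)
Op 5: place WB@(5,1)
Op 6: place BQ@(4,5)
Op 7: remove (2,3)
Op 8: remove (5,5)
Per-piece attacks for B:
  BQ@(4,5): attacks (4,4) (5,5) (3,5) (2,5) (1,5) (0,5) (5,4) (3,4) (2,3) (1,2) (0,1) [ray(0,-1) blocked at (4,4)]
B attacks (0,0): no

Answer: no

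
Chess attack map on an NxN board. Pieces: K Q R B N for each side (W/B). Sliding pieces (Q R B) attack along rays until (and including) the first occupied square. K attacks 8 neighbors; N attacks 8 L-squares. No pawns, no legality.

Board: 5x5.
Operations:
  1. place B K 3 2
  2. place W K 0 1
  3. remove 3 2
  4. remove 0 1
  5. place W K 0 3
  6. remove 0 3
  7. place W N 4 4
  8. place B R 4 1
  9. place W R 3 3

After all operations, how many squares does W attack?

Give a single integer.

Op 1: place BK@(3,2)
Op 2: place WK@(0,1)
Op 3: remove (3,2)
Op 4: remove (0,1)
Op 5: place WK@(0,3)
Op 6: remove (0,3)
Op 7: place WN@(4,4)
Op 8: place BR@(4,1)
Op 9: place WR@(3,3)
Per-piece attacks for W:
  WR@(3,3): attacks (3,4) (3,2) (3,1) (3,0) (4,3) (2,3) (1,3) (0,3)
  WN@(4,4): attacks (3,2) (2,3)
Union (8 distinct): (0,3) (1,3) (2,3) (3,0) (3,1) (3,2) (3,4) (4,3)

Answer: 8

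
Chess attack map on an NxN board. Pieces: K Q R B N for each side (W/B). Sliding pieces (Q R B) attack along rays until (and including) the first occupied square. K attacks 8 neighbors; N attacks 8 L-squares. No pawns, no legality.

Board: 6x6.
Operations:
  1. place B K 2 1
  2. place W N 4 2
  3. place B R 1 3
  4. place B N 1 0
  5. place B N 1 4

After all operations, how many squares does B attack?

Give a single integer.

Answer: 16

Derivation:
Op 1: place BK@(2,1)
Op 2: place WN@(4,2)
Op 3: place BR@(1,3)
Op 4: place BN@(1,0)
Op 5: place BN@(1,4)
Per-piece attacks for B:
  BN@(1,0): attacks (2,2) (3,1) (0,2)
  BR@(1,3): attacks (1,4) (1,2) (1,1) (1,0) (2,3) (3,3) (4,3) (5,3) (0,3) [ray(0,1) blocked at (1,4); ray(0,-1) blocked at (1,0)]
  BN@(1,4): attacks (3,5) (2,2) (3,3) (0,2)
  BK@(2,1): attacks (2,2) (2,0) (3,1) (1,1) (3,2) (3,0) (1,2) (1,0)
Union (16 distinct): (0,2) (0,3) (1,0) (1,1) (1,2) (1,4) (2,0) (2,2) (2,3) (3,0) (3,1) (3,2) (3,3) (3,5) (4,3) (5,3)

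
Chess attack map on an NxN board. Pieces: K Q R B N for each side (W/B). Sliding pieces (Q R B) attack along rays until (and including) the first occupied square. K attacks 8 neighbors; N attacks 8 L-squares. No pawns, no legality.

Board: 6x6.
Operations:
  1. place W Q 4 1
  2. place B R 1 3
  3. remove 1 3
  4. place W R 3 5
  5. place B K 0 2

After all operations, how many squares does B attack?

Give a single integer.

Answer: 5

Derivation:
Op 1: place WQ@(4,1)
Op 2: place BR@(1,3)
Op 3: remove (1,3)
Op 4: place WR@(3,5)
Op 5: place BK@(0,2)
Per-piece attacks for B:
  BK@(0,2): attacks (0,3) (0,1) (1,2) (1,3) (1,1)
Union (5 distinct): (0,1) (0,3) (1,1) (1,2) (1,3)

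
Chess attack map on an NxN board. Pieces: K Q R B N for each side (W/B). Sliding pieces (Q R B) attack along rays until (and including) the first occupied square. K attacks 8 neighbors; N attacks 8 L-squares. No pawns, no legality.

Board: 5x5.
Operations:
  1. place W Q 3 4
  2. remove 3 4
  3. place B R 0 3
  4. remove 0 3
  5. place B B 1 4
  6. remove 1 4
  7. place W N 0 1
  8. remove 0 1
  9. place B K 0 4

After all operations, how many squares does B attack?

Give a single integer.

Answer: 3

Derivation:
Op 1: place WQ@(3,4)
Op 2: remove (3,4)
Op 3: place BR@(0,3)
Op 4: remove (0,3)
Op 5: place BB@(1,4)
Op 6: remove (1,4)
Op 7: place WN@(0,1)
Op 8: remove (0,1)
Op 9: place BK@(0,4)
Per-piece attacks for B:
  BK@(0,4): attacks (0,3) (1,4) (1,3)
Union (3 distinct): (0,3) (1,3) (1,4)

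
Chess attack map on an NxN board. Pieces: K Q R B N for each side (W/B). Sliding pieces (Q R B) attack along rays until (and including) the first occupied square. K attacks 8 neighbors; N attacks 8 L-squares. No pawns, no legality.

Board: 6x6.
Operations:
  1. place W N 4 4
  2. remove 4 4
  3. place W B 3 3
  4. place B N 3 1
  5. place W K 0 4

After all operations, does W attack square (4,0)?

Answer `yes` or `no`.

Answer: no

Derivation:
Op 1: place WN@(4,4)
Op 2: remove (4,4)
Op 3: place WB@(3,3)
Op 4: place BN@(3,1)
Op 5: place WK@(0,4)
Per-piece attacks for W:
  WK@(0,4): attacks (0,5) (0,3) (1,4) (1,5) (1,3)
  WB@(3,3): attacks (4,4) (5,5) (4,2) (5,1) (2,4) (1,5) (2,2) (1,1) (0,0)
W attacks (4,0): no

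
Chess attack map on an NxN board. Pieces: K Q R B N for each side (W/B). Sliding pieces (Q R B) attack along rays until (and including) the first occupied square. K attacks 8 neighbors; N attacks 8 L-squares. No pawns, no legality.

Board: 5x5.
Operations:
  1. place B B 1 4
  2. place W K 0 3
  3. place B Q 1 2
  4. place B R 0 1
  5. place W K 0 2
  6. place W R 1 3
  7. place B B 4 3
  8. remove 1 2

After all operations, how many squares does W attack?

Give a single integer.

Answer: 12

Derivation:
Op 1: place BB@(1,4)
Op 2: place WK@(0,3)
Op 3: place BQ@(1,2)
Op 4: place BR@(0,1)
Op 5: place WK@(0,2)
Op 6: place WR@(1,3)
Op 7: place BB@(4,3)
Op 8: remove (1,2)
Per-piece attacks for W:
  WK@(0,2): attacks (0,3) (0,1) (1,2) (1,3) (1,1)
  WK@(0,3): attacks (0,4) (0,2) (1,3) (1,4) (1,2)
  WR@(1,3): attacks (1,4) (1,2) (1,1) (1,0) (2,3) (3,3) (4,3) (0,3) [ray(0,1) blocked at (1,4); ray(1,0) blocked at (4,3); ray(-1,0) blocked at (0,3)]
Union (12 distinct): (0,1) (0,2) (0,3) (0,4) (1,0) (1,1) (1,2) (1,3) (1,4) (2,3) (3,3) (4,3)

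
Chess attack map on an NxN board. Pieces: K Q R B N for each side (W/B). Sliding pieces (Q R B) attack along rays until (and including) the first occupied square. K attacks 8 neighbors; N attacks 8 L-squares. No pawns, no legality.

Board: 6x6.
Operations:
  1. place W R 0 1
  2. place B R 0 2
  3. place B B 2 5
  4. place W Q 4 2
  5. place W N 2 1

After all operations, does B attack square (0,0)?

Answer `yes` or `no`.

Op 1: place WR@(0,1)
Op 2: place BR@(0,2)
Op 3: place BB@(2,5)
Op 4: place WQ@(4,2)
Op 5: place WN@(2,1)
Per-piece attacks for B:
  BR@(0,2): attacks (0,3) (0,4) (0,5) (0,1) (1,2) (2,2) (3,2) (4,2) [ray(0,-1) blocked at (0,1); ray(1,0) blocked at (4,2)]
  BB@(2,5): attacks (3,4) (4,3) (5,2) (1,4) (0,3)
B attacks (0,0): no

Answer: no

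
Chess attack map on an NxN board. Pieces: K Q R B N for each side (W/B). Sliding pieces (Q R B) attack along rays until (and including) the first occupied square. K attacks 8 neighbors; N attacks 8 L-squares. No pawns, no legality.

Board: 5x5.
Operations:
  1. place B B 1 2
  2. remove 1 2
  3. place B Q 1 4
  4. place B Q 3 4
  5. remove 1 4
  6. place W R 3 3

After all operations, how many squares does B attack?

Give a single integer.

Answer: 9

Derivation:
Op 1: place BB@(1,2)
Op 2: remove (1,2)
Op 3: place BQ@(1,4)
Op 4: place BQ@(3,4)
Op 5: remove (1,4)
Op 6: place WR@(3,3)
Per-piece attacks for B:
  BQ@(3,4): attacks (3,3) (4,4) (2,4) (1,4) (0,4) (4,3) (2,3) (1,2) (0,1) [ray(0,-1) blocked at (3,3)]
Union (9 distinct): (0,1) (0,4) (1,2) (1,4) (2,3) (2,4) (3,3) (4,3) (4,4)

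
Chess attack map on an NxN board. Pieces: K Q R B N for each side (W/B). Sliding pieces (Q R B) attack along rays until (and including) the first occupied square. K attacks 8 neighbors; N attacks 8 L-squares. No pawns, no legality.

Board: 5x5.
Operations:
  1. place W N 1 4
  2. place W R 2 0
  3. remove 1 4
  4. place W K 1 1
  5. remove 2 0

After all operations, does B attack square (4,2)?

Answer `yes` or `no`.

Answer: no

Derivation:
Op 1: place WN@(1,4)
Op 2: place WR@(2,0)
Op 3: remove (1,4)
Op 4: place WK@(1,1)
Op 5: remove (2,0)
Per-piece attacks for B:
B attacks (4,2): no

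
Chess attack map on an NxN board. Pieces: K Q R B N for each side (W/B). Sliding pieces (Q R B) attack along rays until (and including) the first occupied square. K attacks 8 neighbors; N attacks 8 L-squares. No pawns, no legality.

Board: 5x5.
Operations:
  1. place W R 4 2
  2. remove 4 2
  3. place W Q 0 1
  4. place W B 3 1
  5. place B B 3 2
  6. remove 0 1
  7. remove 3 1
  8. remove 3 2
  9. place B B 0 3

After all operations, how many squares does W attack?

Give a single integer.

Answer: 0

Derivation:
Op 1: place WR@(4,2)
Op 2: remove (4,2)
Op 3: place WQ@(0,1)
Op 4: place WB@(3,1)
Op 5: place BB@(3,2)
Op 6: remove (0,1)
Op 7: remove (3,1)
Op 8: remove (3,2)
Op 9: place BB@(0,3)
Per-piece attacks for W:
Union (0 distinct): (none)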